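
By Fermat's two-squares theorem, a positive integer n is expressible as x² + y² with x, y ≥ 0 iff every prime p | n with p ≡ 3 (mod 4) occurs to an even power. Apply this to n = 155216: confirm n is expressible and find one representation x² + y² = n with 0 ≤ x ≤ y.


Step 1: Factor n = 155216 = 2^4 · 89 · 109.
Step 2: Check the mod-4 condition on each prime factor: 2 = 2 (special); 89 ≡ 1 (mod 4), exponent 1; 109 ≡ 1 (mod 4), exponent 1.
All primes ≡ 3 (mod 4) appear to even exponent (or don't appear), so by the two-squares theorem n IS expressible as a sum of two squares.
Step 3: Build a representation. Group n = k² · m with k = 4 and m = 89 · 109 = 9701 (a product of primes ≡ 1 (mod 4)); a representation of m scales to one of n via (k·x)² + (k·y)² = k²(x² + y²). Each prime p ≡ 1 (mod 4) is itself a sum of two squares; find a² by testing p − a² for a perfect square:
  89: 89 − 1² = 88, 89 − 2² = 85, 89 − 3² = 80, 89 − 4² = 73, 89 − 5² = 64 = 8² ⇒ 89 = 5² + 8².
  109: 109 − 1² = 108, 109 − 2² = 105, 109 − 3² = 100 = 10² ⇒ 109 = 3² + 10².
  Combine using the Brahmagupta–Fibonacci identity (a² + b²)(c² + d²) = (ac − bd)² + (ad + bc)² = (ac + bd)² + (ad − bc)²:
  89 · 109 = 9701: from (5² + 8²)(3² + 10²), take (5·3 − 8·10, 5·10 + 8·3) = (15 − 80, 50 + 24) = (-65, 74); dropping signs (only squares matter) gives (65, 74); check 65² + 74² = 4225 + 5476 = 9701 ✓.
  Scale by k = 4: (4·65, 4·74) = (260, 296).
Step 4: Order so x ≤ y and verify: 260² + 296² = 67600 + 87616 = 155216 = n. ✓

n = 155216 = 260² + 296² (one valid representation with x ≤ y).


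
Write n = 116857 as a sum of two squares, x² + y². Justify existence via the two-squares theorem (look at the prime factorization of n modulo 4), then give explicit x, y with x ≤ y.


Step 1: Factor n = 116857 = 13 · 89 · 101.
Step 2: Check the mod-4 condition on each prime factor: 13 ≡ 1 (mod 4), exponent 1; 89 ≡ 1 (mod 4), exponent 1; 101 ≡ 1 (mod 4), exponent 1.
All primes ≡ 3 (mod 4) appear to even exponent (or don't appear), so by the two-squares theorem n IS expressible as a sum of two squares.
Step 3: Build a representation. Here n = 13 · 89 · 101 is a product of primes ≡ 1 (mod 4). Each prime p ≡ 1 (mod 4) is itself a sum of two squares; find a² by testing p − a² for a perfect square:
  13: 13 − 1² = 12, 13 − 2² = 9 = 3² ⇒ 13 = 2² + 3².
  89: 89 − 1² = 88, 89 − 2² = 85, 89 − 3² = 80, 89 − 4² = 73, 89 − 5² = 64 = 8² ⇒ 89 = 5² + 8².
  101: 101 − 1² = 100 = 10² ⇒ 101 = 1² + 10².
  Combine using the Brahmagupta–Fibonacci identity (a² + b²)(c² + d²) = (ac − bd)² + (ad + bc)² = (ac + bd)² + (ad − bc)²:
  13 · 89 = 1157: from (2² + 3²)(5² + 8²), take (2·5 − 3·8, 2·8 + 3·5) = (10 − 24, 16 + 15) = (-14, 31); dropping signs (only squares matter) gives (14, 31); check 14² + 31² = 196 + 961 = 1157 ✓.
  1157 · 101 = 116857: from (14² + 31²)(1² + 10²), take (14·1 − 31·10, 14·10 + 31·1) = (14 − 310, 140 + 31) = (-296, 171); dropping signs (only squares matter) gives (296, 171); check 296² + 171² = 87616 + 29241 = 116857 ✓.
Step 4: Order so x ≤ y and verify: 171² + 296² = 29241 + 87616 = 116857 = n. ✓

n = 116857 = 171² + 296² (one valid representation with x ≤ y).


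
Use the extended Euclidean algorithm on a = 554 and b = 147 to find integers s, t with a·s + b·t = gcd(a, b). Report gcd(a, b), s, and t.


Euclidean algorithm on (554, 147) — divide until remainder is 0:
  554 = 3 · 147 + 113
  147 = 1 · 113 + 34
  113 = 3 · 34 + 11
  34 = 3 · 11 + 1
  11 = 11 · 1 + 0
gcd(554, 147) = 1.
Track Bezout coefficients alongside the remainders: start with r₀ = 554 = a·1 + b·0 (s = 1, t = 0) and r₁ = 147 = a·0 + b·1 (s = 0, t = 1); each new remainder r_{k+1} = r_{k-1} − q_k·r_k inherits s_{k+1} = s_{k-1} − q_k·s_k, t_{k+1} = t_{k-1} − q_k·t_k, so r_k = a·s_k + b·t_k at every step:
  q = 3: r = 113, s = 1 − 3·0 = 1, t = 0 − 3·1 = -3  (check: 554·1 + 147·(-3) = 113)
  q = 1: r = 34, s = 0 − 1·1 = -1, t = 1 − 1·(-3) = 4  (check: 554·(-1) + 147·4 = 34)
  q = 3: r = 11, s = 1 − 3·(-1) = 4, t = -3 − 3·4 = -15  (check: 554·4 + 147·(-15) = 11)
  q = 3: r = 1, s = -1 − 3·4 = -13, t = 4 − 3·(-15) = 49  (check: 554·(-13) + 147·49 = 1)
The row with r = 1 (the gcd) gives the Bezout coefficients s = -13, t = 49.
Result: 554 · (-13) + 147 · (49) = 1.

gcd(554, 147) = 1; s = -13, t = 49 (check: 554·(-13) + 147·49 = 1).


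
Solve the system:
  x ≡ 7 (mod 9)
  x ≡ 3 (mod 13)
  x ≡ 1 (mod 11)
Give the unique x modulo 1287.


Moduli 9, 13, 11 are pairwise coprime; by CRT there is a unique solution modulo M = 9 · 13 · 11 = 1287.
Solve pairwise, accumulating the modulus:
  Start with x ≡ 7 (mod 9).
  Combine with x ≡ 3 (mod 13): since gcd(9, 13) = 1, we get a unique residue mod 117.
    Write x = 7 + 9·t and substitute into x ≡ 3 (mod 13): 9·t ≡ 3 − 7 = -4 (mod 13).
    Reduce coefficients mod 13: 9·t ≡ 9 (mod 13).
    The inverse of 9 mod 13 is 3 (since 9·3 = 27 = 2·13 + 1), so t ≡ 3·9 = 27 ≡ 1 (mod 13).
    Then x = 7 + 9·1 = 16, valid modulo lcm(9, 13) = 117: x ≡ 16 (mod 117).
  Combine with x ≡ 1 (mod 11): since gcd(117, 11) = 1, we get a unique residue mod 1287.
    Write x = 16 + 117·t and substitute into x ≡ 1 (mod 11): 117·t ≡ 1 − 16 = -15 (mod 11).
    Reduce coefficients mod 11: 7·t ≡ 7 (mod 11).
    The inverse of 7 mod 11 is 8 (since 7·8 = 56 = 5·11 + 1), so t ≡ 8·7 = 56 ≡ 1 (mod 11).
    Then x = 16 + 117·1 = 133, valid modulo lcm(117, 11) = 1287: x ≡ 133 (mod 1287).
Verify: 133 mod 9 = 7 ✓, 133 mod 13 = 3 ✓, 133 mod 11 = 1 ✓.

x ≡ 133 (mod 1287).


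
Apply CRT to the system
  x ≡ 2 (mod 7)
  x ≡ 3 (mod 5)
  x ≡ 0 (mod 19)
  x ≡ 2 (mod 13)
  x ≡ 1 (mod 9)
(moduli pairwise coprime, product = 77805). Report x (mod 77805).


Product of moduli M = 7 · 5 · 19 · 13 · 9 = 77805.
Merge one congruence at a time:
  Start: x ≡ 2 (mod 7).
  Combine with x ≡ 3 (mod 5); new modulus lcm = 35.
    Write x = 2 + 7·t and substitute into x ≡ 3 (mod 5): 7·t ≡ 3 − 2 = 1 (mod 5).
    Reduce coefficients mod 5: 2·t ≡ 1 (mod 5).
    The inverse of 2 mod 5 is 3 (since 2·3 = 6 = 1·5 + 1), so t ≡ 3·1 = 3 ≡ 3 (mod 5).
    Then x = 2 + 7·3 = 23, valid modulo lcm(7, 5) = 35: x ≡ 23 (mod 35).
  Combine with x ≡ 0 (mod 19); new modulus lcm = 665.
    Write x = 23 + 35·t and substitute into x ≡ 0 (mod 19): 35·t ≡ 0 − 23 = -23 (mod 19).
    Reduce coefficients mod 19: 16·t ≡ 15 (mod 19).
    The inverse of 16 mod 19 is 6 (since 16·6 = 96 = 5·19 + 1), so t ≡ 6·15 = 90 ≡ 14 (mod 19).
    Then x = 23 + 35·14 = 513, valid modulo lcm(35, 19) = 665: x ≡ 513 (mod 665).
  Combine with x ≡ 2 (mod 13); new modulus lcm = 8645.
    Write x = 513 + 665·t and substitute into x ≡ 2 (mod 13): 665·t ≡ 2 − 513 = -511 (mod 13).
    Reduce coefficients mod 13: 2·t ≡ 9 (mod 13).
    The inverse of 2 mod 13 is 7 (since 2·7 = 14 = 1·13 + 1), so t ≡ 7·9 = 63 ≡ 11 (mod 13).
    Then x = 513 + 665·11 = 7828, valid modulo lcm(665, 13) = 8645: x ≡ 7828 (mod 8645).
  Combine with x ≡ 1 (mod 9); new modulus lcm = 77805.
    Write x = 7828 + 8645·t and substitute into x ≡ 1 (mod 9): 8645·t ≡ 1 − 7828 = -7827 (mod 9).
    Reduce coefficients mod 9: 5·t ≡ 3 (mod 9).
    The inverse of 5 mod 9 is 2 (since 5·2 = 10 = 1·9 + 1), so t ≡ 2·3 = 6 ≡ 6 (mod 9).
    Then x = 7828 + 8645·6 = 59698, valid modulo lcm(8645, 9) = 77805: x ≡ 59698 (mod 77805).
Verify against each original: 59698 mod 7 = 2, 59698 mod 5 = 3, 59698 mod 19 = 0, 59698 mod 13 = 2, 59698 mod 9 = 1.

x ≡ 59698 (mod 77805).


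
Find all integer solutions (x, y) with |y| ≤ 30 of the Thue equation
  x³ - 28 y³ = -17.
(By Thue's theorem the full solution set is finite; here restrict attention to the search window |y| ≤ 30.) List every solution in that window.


The equation is x³ - 28y³ = -17. For fixed y, x³ = 28·y³ − 17, so a solution requires the RHS to be a perfect cube.
Strategy: iterate y from -30 to 30, compute RHS = 28·y³ − 17, and check whether it is a (positive or negative) perfect cube.
Check small values of y:
  y = 0: RHS = -17 is not a perfect cube.
  y = 1: RHS = 11 is not a perfect cube.
  y = -1: RHS = -45 is not a perfect cube.
  y = 2: RHS = 207 is not a perfect cube.
  y = -2: RHS = -241 is not a perfect cube.
  y = 3: RHS = 739 is not a perfect cube.
  y = -3: RHS = -773 is not a perfect cube.
Continuing the search up to |y| = 30 finds no solutions either.
No (x, y) in the scanned range satisfies the equation.

No integer solutions with |y| ≤ 30.


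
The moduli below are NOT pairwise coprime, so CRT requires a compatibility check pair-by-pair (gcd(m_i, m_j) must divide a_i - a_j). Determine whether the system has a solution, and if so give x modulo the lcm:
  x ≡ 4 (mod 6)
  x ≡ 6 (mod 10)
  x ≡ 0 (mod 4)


Moduli 6, 10, 4 are not pairwise coprime, so CRT works modulo lcm(m_i) when all pairwise compatibility conditions hold.
Pairwise compatibility: gcd(m_i, m_j) must divide a_i - a_j for every pair.
Merge one congruence at a time:
  Start: x ≡ 4 (mod 6).
  Combine with x ≡ 6 (mod 10): gcd(6, 10) = 2; 6 - 4 = 2, which IS divisible by 2, so compatible.
    Write x = 4 + 6·t and substitute into x ≡ 6 (mod 10): 6·t ≡ 6 − 4 = 2 (mod 10).
    Divide the congruence (and modulus) by g = 2: 3·t ≡ 1 (mod 5).
    The inverse of 3 mod 5 is 2 (since 3·2 = 6 = 1·5 + 1), so t ≡ 2·1 = 2 ≡ 2 (mod 5).
    Then x = 4 + 6·2 = 16, valid modulo lcm(6, 10) = 30: x ≡ 16 (mod 30).
  Combine with x ≡ 0 (mod 4): gcd(30, 4) = 2; 0 - 16 = -16, which IS divisible by 2, so compatible.
    Write x = 16 + 30·t and substitute into x ≡ 0 (mod 4): 30·t ≡ 0 − 16 = -16 (mod 4).
    Divide the congruence (and modulus) by g = 2: 15·t ≡ -8 (mod 2).
    Reduce coefficients mod 2: 1·t ≡ 0 (mod 2).
    So t ≡ 0 (mod 2).
    Then x = 16 + 30·0 = 16, valid modulo lcm(30, 4) = 60: x ≡ 16 (mod 60).
Verify: 16 mod 6 = 4, 16 mod 10 = 6, 16 mod 4 = 0.

x ≡ 16 (mod 60).


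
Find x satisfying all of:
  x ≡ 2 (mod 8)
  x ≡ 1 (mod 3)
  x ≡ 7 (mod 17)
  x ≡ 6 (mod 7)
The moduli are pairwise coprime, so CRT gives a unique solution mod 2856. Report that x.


Product of moduli M = 8 · 3 · 17 · 7 = 2856.
Merge one congruence at a time:
  Start: x ≡ 2 (mod 8).
  Combine with x ≡ 1 (mod 3); new modulus lcm = 24.
    Write x = 2 + 8·t and substitute into x ≡ 1 (mod 3): 8·t ≡ 1 − 2 = -1 (mod 3).
    Reduce coefficients mod 3: 2·t ≡ 2 (mod 3).
    The inverse of 2 mod 3 is 2 (since 2·2 = 4 = 1·3 + 1), so t ≡ 2·2 = 4 ≡ 1 (mod 3).
    Then x = 2 + 8·1 = 10, valid modulo lcm(8, 3) = 24: x ≡ 10 (mod 24).
  Combine with x ≡ 7 (mod 17); new modulus lcm = 408.
    Write x = 10 + 24·t and substitute into x ≡ 7 (mod 17): 24·t ≡ 7 − 10 = -3 (mod 17).
    Reduce coefficients mod 17: 7·t ≡ 14 (mod 17).
    The inverse of 7 mod 17 is 5 (since 7·5 = 35 = 2·17 + 1), so t ≡ 5·14 = 70 ≡ 2 (mod 17).
    Then x = 10 + 24·2 = 58, valid modulo lcm(24, 17) = 408: x ≡ 58 (mod 408).
  Combine with x ≡ 6 (mod 7); new modulus lcm = 2856.
    Write x = 58 + 408·t and substitute into x ≡ 6 (mod 7): 408·t ≡ 6 − 58 = -52 (mod 7).
    Reduce coefficients mod 7: 2·t ≡ 4 (mod 7).
    The inverse of 2 mod 7 is 4 (since 2·4 = 8 = 1·7 + 1), so t ≡ 4·4 = 16 ≡ 2 (mod 7).
    Then x = 58 + 408·2 = 874, valid modulo lcm(408, 7) = 2856: x ≡ 874 (mod 2856).
Verify against each original: 874 mod 8 = 2, 874 mod 3 = 1, 874 mod 17 = 7, 874 mod 7 = 6.

x ≡ 874 (mod 2856).


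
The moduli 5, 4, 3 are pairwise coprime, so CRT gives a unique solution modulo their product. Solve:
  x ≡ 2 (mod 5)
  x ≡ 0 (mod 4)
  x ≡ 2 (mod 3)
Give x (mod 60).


Moduli 5, 4, 3 are pairwise coprime; by CRT there is a unique solution modulo M = 5 · 4 · 3 = 60.
Solve pairwise, accumulating the modulus:
  Start with x ≡ 2 (mod 5).
  Combine with x ≡ 0 (mod 4): since gcd(5, 4) = 1, we get a unique residue mod 20.
    Write x = 2 + 5·t and substitute into x ≡ 0 (mod 4): 5·t ≡ 0 − 2 = -2 (mod 4).
    Reduce coefficients mod 4: 1·t ≡ 2 (mod 4).
    So t ≡ 2 (mod 4).
    Then x = 2 + 5·2 = 12, valid modulo lcm(5, 4) = 20: x ≡ 12 (mod 20).
  Combine with x ≡ 2 (mod 3): since gcd(20, 3) = 1, we get a unique residue mod 60.
    Write x = 12 + 20·t and substitute into x ≡ 2 (mod 3): 20·t ≡ 2 − 12 = -10 (mod 3).
    Reduce coefficients mod 3: 2·t ≡ 2 (mod 3).
    The inverse of 2 mod 3 is 2 (since 2·2 = 4 = 1·3 + 1), so t ≡ 2·2 = 4 ≡ 1 (mod 3).
    Then x = 12 + 20·1 = 32, valid modulo lcm(20, 3) = 60: x ≡ 32 (mod 60).
Verify: 32 mod 5 = 2 ✓, 32 mod 4 = 0 ✓, 32 mod 3 = 2 ✓.

x ≡ 32 (mod 60).


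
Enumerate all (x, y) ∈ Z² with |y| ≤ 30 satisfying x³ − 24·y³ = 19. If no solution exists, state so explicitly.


The equation is x³ - 24y³ = 19. For fixed y, x³ = 24·y³ + 19, so a solution requires the RHS to be a perfect cube.
Strategy: iterate y from -30 to 30, compute RHS = 24·y³ + 19, and check whether it is a (positive or negative) perfect cube.
Check small values of y:
  y = 0: RHS = 19 is not a perfect cube.
  y = 1: RHS = 43 is not a perfect cube.
  y = -1: RHS = -5 is not a perfect cube.
  y = 2: RHS = 211 is not a perfect cube.
  y = -2: RHS = -173 is not a perfect cube.
  y = 3: RHS = 667 is not a perfect cube.
  y = -3: RHS = -629 is not a perfect cube.
Continuing the search up to |y| = 30 finds no solutions either.
No (x, y) in the scanned range satisfies the equation.

No integer solutions with |y| ≤ 30.


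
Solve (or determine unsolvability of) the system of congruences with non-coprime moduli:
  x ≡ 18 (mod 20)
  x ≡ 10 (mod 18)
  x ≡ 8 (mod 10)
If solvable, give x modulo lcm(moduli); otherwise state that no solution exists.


Moduli 20, 18, 10 are not pairwise coprime, so CRT works modulo lcm(m_i) when all pairwise compatibility conditions hold.
Pairwise compatibility: gcd(m_i, m_j) must divide a_i - a_j for every pair.
Merge one congruence at a time:
  Start: x ≡ 18 (mod 20).
  Combine with x ≡ 10 (mod 18): gcd(20, 18) = 2; 10 - 18 = -8, which IS divisible by 2, so compatible.
    Write x = 18 + 20·t and substitute into x ≡ 10 (mod 18): 20·t ≡ 10 − 18 = -8 (mod 18).
    Divide the congruence (and modulus) by g = 2: 10·t ≡ -4 (mod 9).
    Reduce coefficients mod 9: 1·t ≡ 5 (mod 9).
    So t ≡ 5 (mod 9).
    Then x = 18 + 20·5 = 118, valid modulo lcm(20, 18) = 180: x ≡ 118 (mod 180).
  Combine with x ≡ 8 (mod 10): gcd(180, 10) = 10; 8 - 118 = -110, which IS divisible by 10, so compatible.
    Write x = 118 + 180·t and substitute into x ≡ 8 (mod 10): 180·t ≡ 8 − 118 = -110 (mod 10).
    Divide the congruence (and modulus) by g = 10: 18·t ≡ -11 (mod 1).
    Modulo 1 every t works; take t = 0.
    Then x = 118 + 180·0 = 118, valid modulo lcm(180, 10) = 180: x ≡ 118 (mod 180).
Verify: 118 mod 20 = 18, 118 mod 18 = 10, 118 mod 10 = 8.

x ≡ 118 (mod 180).


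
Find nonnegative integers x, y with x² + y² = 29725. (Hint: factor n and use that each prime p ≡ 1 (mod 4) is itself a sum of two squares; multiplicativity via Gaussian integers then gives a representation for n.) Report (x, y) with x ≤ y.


Step 1: Factor n = 29725 = 5^2 · 29 · 41.
Step 2: Check the mod-4 condition on each prime factor: 5 ≡ 1 (mod 4), exponent 2; 29 ≡ 1 (mod 4), exponent 1; 41 ≡ 1 (mod 4), exponent 1.
All primes ≡ 3 (mod 4) appear to even exponent (or don't appear), so by the two-squares theorem n IS expressible as a sum of two squares.
Step 3: Build a representation. Group n = k² · m with k = 5 and m = 29 · 41 = 1189 (a product of primes ≡ 1 (mod 4)); a representation of m scales to one of n via (k·x)² + (k·y)² = k²(x² + y²). Each prime p ≡ 1 (mod 4) is itself a sum of two squares; find a² by testing p − a² for a perfect square:
  29: 29 − 1² = 28, 29 − 2² = 25 = 5² ⇒ 29 = 2² + 5².
  41: 41 − 1² = 40, 41 − 2² = 37, 41 − 3² = 32, 41 − 4² = 25 = 5² ⇒ 41 = 4² + 5².
  Combine using the Brahmagupta–Fibonacci identity (a² + b²)(c² + d²) = (ac − bd)² + (ad + bc)² = (ac + bd)² + (ad − bc)²:
  29 · 41 = 1189: from (2² + 5²)(4² + 5²), take (2·4 − 5·5, 2·5 + 5·4) = (8 − 25, 10 + 20) = (-17, 30); dropping signs (only squares matter) gives (17, 30); check 17² + 30² = 289 + 900 = 1189 ✓.
  Scale by k = 5: (5·17, 5·30) = (85, 150).
Step 4: Order so x ≤ y and verify: 85² + 150² = 7225 + 22500 = 29725 = n. ✓

n = 29725 = 85² + 150² (one valid representation with x ≤ y).


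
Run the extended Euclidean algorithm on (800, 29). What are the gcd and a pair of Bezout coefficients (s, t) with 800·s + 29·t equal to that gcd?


Euclidean algorithm on (800, 29) — divide until remainder is 0:
  800 = 27 · 29 + 17
  29 = 1 · 17 + 12
  17 = 1 · 12 + 5
  12 = 2 · 5 + 2
  5 = 2 · 2 + 1
  2 = 2 · 1 + 0
gcd(800, 29) = 1.
Track Bezout coefficients alongside the remainders: start with r₀ = 800 = a·1 + b·0 (s = 1, t = 0) and r₁ = 29 = a·0 + b·1 (s = 0, t = 1); each new remainder r_{k+1} = r_{k-1} − q_k·r_k inherits s_{k+1} = s_{k-1} − q_k·s_k, t_{k+1} = t_{k-1} − q_k·t_k, so r_k = a·s_k + b·t_k at every step:
  q = 27: r = 17, s = 1 − 27·0 = 1, t = 0 − 27·1 = -27  (check: 800·1 + 29·(-27) = 17)
  q = 1: r = 12, s = 0 − 1·1 = -1, t = 1 − 1·(-27) = 28  (check: 800·(-1) + 29·28 = 12)
  q = 1: r = 5, s = 1 − 1·(-1) = 2, t = -27 − 1·28 = -55  (check: 800·2 + 29·(-55) = 5)
  q = 2: r = 2, s = -1 − 2·2 = -5, t = 28 − 2·(-55) = 138  (check: 800·(-5) + 29·138 = 2)
  q = 2: r = 1, s = 2 − 2·(-5) = 12, t = -55 − 2·138 = -331  (check: 800·12 + 29·(-331) = 1)
The row with r = 1 (the gcd) gives the Bezout coefficients s = 12, t = -331.
Result: 800 · (12) + 29 · (-331) = 1.

gcd(800, 29) = 1; s = 12, t = -331 (check: 800·12 + 29·(-331) = 1).


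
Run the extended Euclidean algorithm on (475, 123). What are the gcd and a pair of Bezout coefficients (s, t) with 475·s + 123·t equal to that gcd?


Euclidean algorithm on (475, 123) — divide until remainder is 0:
  475 = 3 · 123 + 106
  123 = 1 · 106 + 17
  106 = 6 · 17 + 4
  17 = 4 · 4 + 1
  4 = 4 · 1 + 0
gcd(475, 123) = 1.
Track Bezout coefficients alongside the remainders: start with r₀ = 475 = a·1 + b·0 (s = 1, t = 0) and r₁ = 123 = a·0 + b·1 (s = 0, t = 1); each new remainder r_{k+1} = r_{k-1} − q_k·r_k inherits s_{k+1} = s_{k-1} − q_k·s_k, t_{k+1} = t_{k-1} − q_k·t_k, so r_k = a·s_k + b·t_k at every step:
  q = 3: r = 106, s = 1 − 3·0 = 1, t = 0 − 3·1 = -3  (check: 475·1 + 123·(-3) = 106)
  q = 1: r = 17, s = 0 − 1·1 = -1, t = 1 − 1·(-3) = 4  (check: 475·(-1) + 123·4 = 17)
  q = 6: r = 4, s = 1 − 6·(-1) = 7, t = -3 − 6·4 = -27  (check: 475·7 + 123·(-27) = 4)
  q = 4: r = 1, s = -1 − 4·7 = -29, t = 4 − 4·(-27) = 112  (check: 475·(-29) + 123·112 = 1)
The row with r = 1 (the gcd) gives the Bezout coefficients s = -29, t = 112.
Result: 475 · (-29) + 123 · (112) = 1.

gcd(475, 123) = 1; s = -29, t = 112 (check: 475·(-29) + 123·112 = 1).


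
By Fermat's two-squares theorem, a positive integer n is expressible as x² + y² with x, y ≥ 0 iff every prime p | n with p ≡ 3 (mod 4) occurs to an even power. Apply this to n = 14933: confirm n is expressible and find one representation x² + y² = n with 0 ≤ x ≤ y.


Step 1: Factor n = 14933 = 109 · 137.
Step 2: Check the mod-4 condition on each prime factor: 109 ≡ 1 (mod 4), exponent 1; 137 ≡ 1 (mod 4), exponent 1.
All primes ≡ 3 (mod 4) appear to even exponent (or don't appear), so by the two-squares theorem n IS expressible as a sum of two squares.
Step 3: Build a representation. Here n = 109 · 137 is a product of primes ≡ 1 (mod 4). Each prime p ≡ 1 (mod 4) is itself a sum of two squares; find a² by testing p − a² for a perfect square:
  109: 109 − 1² = 108, 109 − 2² = 105, 109 − 3² = 100 = 10² ⇒ 109 = 3² + 10².
  137: 137 − 1² = 136, 137 − 2² = 133, 137 − 3² = 128, 137 − 4² = 121 = 11² ⇒ 137 = 4² + 11².
  Combine using the Brahmagupta–Fibonacci identity (a² + b²)(c² + d²) = (ac − bd)² + (ad + bc)² = (ac + bd)² + (ad − bc)²:
  109 · 137 = 14933: from (3² + 10²)(4² + 11²), take (3·4 − 10·11, 3·11 + 10·4) = (12 − 110, 33 + 40) = (-98, 73); dropping signs (only squares matter) gives (98, 73); check 98² + 73² = 9604 + 5329 = 14933 ✓.
Step 4: Order so x ≤ y and verify: 73² + 98² = 5329 + 9604 = 14933 = n. ✓

n = 14933 = 73² + 98² (one valid representation with x ≤ y).


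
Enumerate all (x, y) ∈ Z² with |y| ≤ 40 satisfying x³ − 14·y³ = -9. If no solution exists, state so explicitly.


The equation is x³ - 14y³ = -9. For fixed y, x³ = 14·y³ − 9, so a solution requires the RHS to be a perfect cube.
Strategy: iterate y from -40 to 40, compute RHS = 14·y³ − 9, and check whether it is a (positive or negative) perfect cube.
Check small values of y:
  y = 0: RHS = -9 is not a perfect cube.
  y = 1: RHS = 5 is not a perfect cube.
  y = -1: RHS = -23 is not a perfect cube.
  y = 2: RHS = 103 is not a perfect cube.
  y = -2: RHS = -121 is not a perfect cube.
  y = 3: RHS = 369 is not a perfect cube.
  y = -3: RHS = -387 is not a perfect cube.
Continuing the search up to |y| = 40 finds no solutions either.
No (x, y) in the scanned range satisfies the equation.

No integer solutions with |y| ≤ 40.


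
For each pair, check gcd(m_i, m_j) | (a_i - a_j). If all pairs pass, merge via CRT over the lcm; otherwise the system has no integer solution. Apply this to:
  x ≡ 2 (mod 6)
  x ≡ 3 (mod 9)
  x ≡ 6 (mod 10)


Moduli 6, 9, 10 are not pairwise coprime, so CRT works modulo lcm(m_i) when all pairwise compatibility conditions hold.
Pairwise compatibility: gcd(m_i, m_j) must divide a_i - a_j for every pair.
Merge one congruence at a time:
  Start: x ≡ 2 (mod 6).
  Combine with x ≡ 3 (mod 9): gcd(6, 9) = 3, and 3 - 2 = 1 is NOT divisible by 3.
    ⇒ system is inconsistent (no integer solution).

No solution (the system is inconsistent).


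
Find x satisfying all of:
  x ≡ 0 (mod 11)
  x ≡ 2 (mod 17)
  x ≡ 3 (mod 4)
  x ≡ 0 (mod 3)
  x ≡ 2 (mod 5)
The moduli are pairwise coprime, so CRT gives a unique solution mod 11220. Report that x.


Product of moduli M = 11 · 17 · 4 · 3 · 5 = 11220.
Merge one congruence at a time:
  Start: x ≡ 0 (mod 11).
  Combine with x ≡ 2 (mod 17); new modulus lcm = 187.
    Write x = 0 + 11·t and substitute into x ≡ 2 (mod 17): 11·t ≡ 2 − 0 = 2 (mod 17).
    The inverse of 11 mod 17 is 14 (since 11·14 = 154 = 9·17 + 1), so t ≡ 14·2 = 28 ≡ 11 (mod 17).
    Then x = 0 + 11·11 = 121, valid modulo lcm(11, 17) = 187: x ≡ 121 (mod 187).
  Combine with x ≡ 3 (mod 4); new modulus lcm = 748.
    Write x = 121 + 187·t and substitute into x ≡ 3 (mod 4): 187·t ≡ 3 − 121 = -118 (mod 4).
    Reduce coefficients mod 4: 3·t ≡ 2 (mod 4).
    The inverse of 3 mod 4 is 3 (since 3·3 = 9 = 2·4 + 1), so t ≡ 3·2 = 6 ≡ 2 (mod 4).
    Then x = 121 + 187·2 = 495, valid modulo lcm(187, 4) = 748: x ≡ 495 (mod 748).
  Combine with x ≡ 0 (mod 3); new modulus lcm = 2244.
    Write x = 495 + 748·t and substitute into x ≡ 0 (mod 3): 748·t ≡ 0 − 495 = -495 (mod 3).
    Reduce coefficients mod 3: 1·t ≡ 0 (mod 3).
    So t ≡ 0 (mod 3).
    Then x = 495 + 748·0 = 495, valid modulo lcm(748, 3) = 2244: x ≡ 495 (mod 2244).
  Combine with x ≡ 2 (mod 5); new modulus lcm = 11220.
    Write x = 495 + 2244·t and substitute into x ≡ 2 (mod 5): 2244·t ≡ 2 − 495 = -493 (mod 5).
    Reduce coefficients mod 5: 4·t ≡ 2 (mod 5).
    The inverse of 4 mod 5 is 4 (since 4·4 = 16 = 3·5 + 1), so t ≡ 4·2 = 8 ≡ 3 (mod 5).
    Then x = 495 + 2244·3 = 7227, valid modulo lcm(2244, 5) = 11220: x ≡ 7227 (mod 11220).
Verify against each original: 7227 mod 11 = 0, 7227 mod 17 = 2, 7227 mod 4 = 3, 7227 mod 3 = 0, 7227 mod 5 = 2.

x ≡ 7227 (mod 11220).


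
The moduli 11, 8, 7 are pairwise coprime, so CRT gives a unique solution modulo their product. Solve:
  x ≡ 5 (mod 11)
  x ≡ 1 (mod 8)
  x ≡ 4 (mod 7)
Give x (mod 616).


Moduli 11, 8, 7 are pairwise coprime; by CRT there is a unique solution modulo M = 11 · 8 · 7 = 616.
Solve pairwise, accumulating the modulus:
  Start with x ≡ 5 (mod 11).
  Combine with x ≡ 1 (mod 8): since gcd(11, 8) = 1, we get a unique residue mod 88.
    Write x = 5 + 11·t and substitute into x ≡ 1 (mod 8): 11·t ≡ 1 − 5 = -4 (mod 8).
    Reduce coefficients mod 8: 3·t ≡ 4 (mod 8).
    The inverse of 3 mod 8 is 3 (since 3·3 = 9 = 1·8 + 1), so t ≡ 3·4 = 12 ≡ 4 (mod 8).
    Then x = 5 + 11·4 = 49, valid modulo lcm(11, 8) = 88: x ≡ 49 (mod 88).
  Combine with x ≡ 4 (mod 7): since gcd(88, 7) = 1, we get a unique residue mod 616.
    Write x = 49 + 88·t and substitute into x ≡ 4 (mod 7): 88·t ≡ 4 − 49 = -45 (mod 7).
    Reduce coefficients mod 7: 4·t ≡ 4 (mod 7).
    The inverse of 4 mod 7 is 2 (since 4·2 = 8 = 1·7 + 1), so t ≡ 2·4 = 8 ≡ 1 (mod 7).
    Then x = 49 + 88·1 = 137, valid modulo lcm(88, 7) = 616: x ≡ 137 (mod 616).
Verify: 137 mod 11 = 5 ✓, 137 mod 8 = 1 ✓, 137 mod 7 = 4 ✓.

x ≡ 137 (mod 616).


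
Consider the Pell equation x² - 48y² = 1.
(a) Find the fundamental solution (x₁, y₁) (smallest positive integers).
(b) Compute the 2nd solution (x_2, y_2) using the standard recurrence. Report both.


Step 1: Find the fundamental solution (x₁, y₁) of x² - 48y² = 1.
  Expand √48 as a continued fraction. a₀ = ⌊√48⌋ = 6; iterate m_{k+1} = d_k·a_k − m_k, d_{k+1} = (48 − m_{k+1}²)/d_k, a_{k+1} = ⌊(a₀ + m_{k+1})/d_{k+1}⌋ (starting m₀ = 0, d₀ = 1), with convergents p_k = a_k·p_{k-1} + p_{k-2}, q_k = a_k·q_{k-1} + q_{k-2} (p₋₁ = 1, q₋₁ = 0):
  k = 0: a₀ = 6; p₀/q₀ = 6/1; p₀² − 48·q₀² = 36 − 48 = -12.
  k = 1: m = 6, d = 12, a = ⌊(6 + 6)/12⌋ = 1; p/q = (1·6 + 1)/(1·1 + 0) = 7/1; p² − 48·q² = 49 − 48 = 1.
  The first convergent with p² − 48·q² = 1 gives the fundamental solution (x₁, y₁) = (7, 1).
Step 2: Apply the recurrence (x_{n+1}, y_{n+1}) = (x₁x_n + 48y₁y_n, x₁y_n + y₁x_n) repeatedly.
  From (x_1, y_1) = (7, 1): x_2 = 7·7 + 48·1·1 = 97; y_2 = 7·1 + 1·7 = 14.
Step 3: Verify x_2² - 48·y_2² = 9409 - 9408 = 1 (should be 1). ✓

(x_1, y_1) = (7, 1); (x_2, y_2) = (97, 14).


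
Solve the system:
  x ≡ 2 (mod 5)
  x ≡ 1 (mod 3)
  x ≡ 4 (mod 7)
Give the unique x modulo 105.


Moduli 5, 3, 7 are pairwise coprime; by CRT there is a unique solution modulo M = 5 · 3 · 7 = 105.
Solve pairwise, accumulating the modulus:
  Start with x ≡ 2 (mod 5).
  Combine with x ≡ 1 (mod 3): since gcd(5, 3) = 1, we get a unique residue mod 15.
    Write x = 2 + 5·t and substitute into x ≡ 1 (mod 3): 5·t ≡ 1 − 2 = -1 (mod 3).
    Reduce coefficients mod 3: 2·t ≡ 2 (mod 3).
    The inverse of 2 mod 3 is 2 (since 2·2 = 4 = 1·3 + 1), so t ≡ 2·2 = 4 ≡ 1 (mod 3).
    Then x = 2 + 5·1 = 7, valid modulo lcm(5, 3) = 15: x ≡ 7 (mod 15).
  Combine with x ≡ 4 (mod 7): since gcd(15, 7) = 1, we get a unique residue mod 105.
    Write x = 7 + 15·t and substitute into x ≡ 4 (mod 7): 15·t ≡ 4 − 7 = -3 (mod 7).
    Reduce coefficients mod 7: 1·t ≡ 4 (mod 7).
    So t ≡ 4 (mod 7).
    Then x = 7 + 15·4 = 67, valid modulo lcm(15, 7) = 105: x ≡ 67 (mod 105).
Verify: 67 mod 5 = 2 ✓, 67 mod 3 = 1 ✓, 67 mod 7 = 4 ✓.

x ≡ 67 (mod 105).


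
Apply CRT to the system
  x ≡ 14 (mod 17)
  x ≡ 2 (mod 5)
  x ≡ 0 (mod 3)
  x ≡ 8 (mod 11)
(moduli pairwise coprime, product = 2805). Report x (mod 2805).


Product of moduli M = 17 · 5 · 3 · 11 = 2805.
Merge one congruence at a time:
  Start: x ≡ 14 (mod 17).
  Combine with x ≡ 2 (mod 5); new modulus lcm = 85.
    Write x = 14 + 17·t and substitute into x ≡ 2 (mod 5): 17·t ≡ 2 − 14 = -12 (mod 5).
    Reduce coefficients mod 5: 2·t ≡ 3 (mod 5).
    The inverse of 2 mod 5 is 3 (since 2·3 = 6 = 1·5 + 1), so t ≡ 3·3 = 9 ≡ 4 (mod 5).
    Then x = 14 + 17·4 = 82, valid modulo lcm(17, 5) = 85: x ≡ 82 (mod 85).
  Combine with x ≡ 0 (mod 3); new modulus lcm = 255.
    Write x = 82 + 85·t and substitute into x ≡ 0 (mod 3): 85·t ≡ 0 − 82 = -82 (mod 3).
    Reduce coefficients mod 3: 1·t ≡ 2 (mod 3).
    So t ≡ 2 (mod 3).
    Then x = 82 + 85·2 = 252, valid modulo lcm(85, 3) = 255: x ≡ 252 (mod 255).
  Combine with x ≡ 8 (mod 11); new modulus lcm = 2805.
    Write x = 252 + 255·t and substitute into x ≡ 8 (mod 11): 255·t ≡ 8 − 252 = -244 (mod 11).
    Reduce coefficients mod 11: 2·t ≡ 9 (mod 11).
    The inverse of 2 mod 11 is 6 (since 2·6 = 12 = 1·11 + 1), so t ≡ 6·9 = 54 ≡ 10 (mod 11).
    Then x = 252 + 255·10 = 2802, valid modulo lcm(255, 11) = 2805: x ≡ 2802 (mod 2805).
Verify against each original: 2802 mod 17 = 14, 2802 mod 5 = 2, 2802 mod 3 = 0, 2802 mod 11 = 8.

x ≡ 2802 (mod 2805).


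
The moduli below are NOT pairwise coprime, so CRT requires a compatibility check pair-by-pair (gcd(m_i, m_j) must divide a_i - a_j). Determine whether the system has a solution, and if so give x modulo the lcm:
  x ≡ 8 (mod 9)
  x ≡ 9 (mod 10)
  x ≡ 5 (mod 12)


Moduli 9, 10, 12 are not pairwise coprime, so CRT works modulo lcm(m_i) when all pairwise compatibility conditions hold.
Pairwise compatibility: gcd(m_i, m_j) must divide a_i - a_j for every pair.
Merge one congruence at a time:
  Start: x ≡ 8 (mod 9).
  Combine with x ≡ 9 (mod 10): gcd(9, 10) = 1; 9 - 8 = 1, which IS divisible by 1, so compatible.
    Write x = 8 + 9·t and substitute into x ≡ 9 (mod 10): 9·t ≡ 9 − 8 = 1 (mod 10).
    The inverse of 9 mod 10 is 9 (since 9·9 = 81 = 8·10 + 1), so t ≡ 9·1 = 9 ≡ 9 (mod 10).
    Then x = 8 + 9·9 = 89, valid modulo lcm(9, 10) = 90: x ≡ 89 (mod 90).
  Combine with x ≡ 5 (mod 12): gcd(90, 12) = 6; 5 - 89 = -84, which IS divisible by 6, so compatible.
    Write x = 89 + 90·t and substitute into x ≡ 5 (mod 12): 90·t ≡ 5 − 89 = -84 (mod 12).
    Divide the congruence (and modulus) by g = 6: 15·t ≡ -14 (mod 2).
    Reduce coefficients mod 2: 1·t ≡ 0 (mod 2).
    So t ≡ 0 (mod 2).
    Then x = 89 + 90·0 = 89, valid modulo lcm(90, 12) = 180: x ≡ 89 (mod 180).
Verify: 89 mod 9 = 8, 89 mod 10 = 9, 89 mod 12 = 5.

x ≡ 89 (mod 180).


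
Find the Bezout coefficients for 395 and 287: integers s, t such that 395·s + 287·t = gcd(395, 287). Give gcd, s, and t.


Euclidean algorithm on (395, 287) — divide until remainder is 0:
  395 = 1 · 287 + 108
  287 = 2 · 108 + 71
  108 = 1 · 71 + 37
  71 = 1 · 37 + 34
  37 = 1 · 34 + 3
  34 = 11 · 3 + 1
  3 = 3 · 1 + 0
gcd(395, 287) = 1.
Track Bezout coefficients alongside the remainders: start with r₀ = 395 = a·1 + b·0 (s = 1, t = 0) and r₁ = 287 = a·0 + b·1 (s = 0, t = 1); each new remainder r_{k+1} = r_{k-1} − q_k·r_k inherits s_{k+1} = s_{k-1} − q_k·s_k, t_{k+1} = t_{k-1} − q_k·t_k, so r_k = a·s_k + b·t_k at every step:
  q = 1: r = 108, s = 1 − 1·0 = 1, t = 0 − 1·1 = -1  (check: 395·1 + 287·(-1) = 108)
  q = 2: r = 71, s = 0 − 2·1 = -2, t = 1 − 2·(-1) = 3  (check: 395·(-2) + 287·3 = 71)
  q = 1: r = 37, s = 1 − 1·(-2) = 3, t = -1 − 1·3 = -4  (check: 395·3 + 287·(-4) = 37)
  q = 1: r = 34, s = -2 − 1·3 = -5, t = 3 − 1·(-4) = 7  (check: 395·(-5) + 287·7 = 34)
  q = 1: r = 3, s = 3 − 1·(-5) = 8, t = -4 − 1·7 = -11  (check: 395·8 + 287·(-11) = 3)
  q = 11: r = 1, s = -5 − 11·8 = -93, t = 7 − 11·(-11) = 128  (check: 395·(-93) + 287·128 = 1)
The row with r = 1 (the gcd) gives the Bezout coefficients s = -93, t = 128.
Result: 395 · (-93) + 287 · (128) = 1.

gcd(395, 287) = 1; s = -93, t = 128 (check: 395·(-93) + 287·128 = 1).


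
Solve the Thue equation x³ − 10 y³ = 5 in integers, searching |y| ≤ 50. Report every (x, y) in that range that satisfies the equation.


The equation is x³ - 10y³ = 5. For fixed y, x³ = 10·y³ + 5, so a solution requires the RHS to be a perfect cube.
Strategy: iterate y from -50 to 50, compute RHS = 10·y³ + 5, and check whether it is a (positive or negative) perfect cube.
Check small values of y:
  y = 0: RHS = 5 is not a perfect cube.
  y = 1: RHS = 15 is not a perfect cube.
  y = -1: RHS = -5 is not a perfect cube.
  y = 2: RHS = 85 is not a perfect cube.
  y = -2: RHS = -75 is not a perfect cube.
  y = 3: RHS = 275 is not a perfect cube.
  y = -3: RHS = -265 is not a perfect cube.
Continuing the search up to |y| = 50 finds no solutions either.
No (x, y) in the scanned range satisfies the equation.

No integer solutions with |y| ≤ 50.


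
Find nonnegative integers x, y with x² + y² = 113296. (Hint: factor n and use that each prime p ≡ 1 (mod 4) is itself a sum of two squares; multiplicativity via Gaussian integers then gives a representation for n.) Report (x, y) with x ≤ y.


Step 1: Factor n = 113296 = 2^4 · 73 · 97.
Step 2: Check the mod-4 condition on each prime factor: 2 = 2 (special); 73 ≡ 1 (mod 4), exponent 1; 97 ≡ 1 (mod 4), exponent 1.
All primes ≡ 3 (mod 4) appear to even exponent (or don't appear), so by the two-squares theorem n IS expressible as a sum of two squares.
Step 3: Build a representation. Group n = k² · m with k = 4 and m = 73 · 97 = 7081 (a product of primes ≡ 1 (mod 4)); a representation of m scales to one of n via (k·x)² + (k·y)² = k²(x² + y²). Each prime p ≡ 1 (mod 4) is itself a sum of two squares; find a² by testing p − a² for a perfect square:
  73: 73 − 1² = 72, 73 − 2² = 69, 73 − 3² = 64 = 8² ⇒ 73 = 3² + 8².
  97: 97 − 1² = 96, 97 − 2² = 93, 97 − 3² = 88, 97 − 4² = 81 = 9² ⇒ 97 = 4² + 9².
  Combine using the Brahmagupta–Fibonacci identity (a² + b²)(c² + d²) = (ac − bd)² + (ad + bc)² = (ac + bd)² + (ad − bc)²:
  73 · 97 = 7081: from (3² + 8²)(4² + 9²), take (3·4 − 8·9, 3·9 + 8·4) = (12 − 72, 27 + 32) = (-60, 59); dropping signs (only squares matter) gives (60, 59); check 60² + 59² = 3600 + 3481 = 7081 ✓.
  Scale by k = 4: (4·60, 4·59) = (240, 236).
Step 4: Order so x ≤ y and verify: 236² + 240² = 55696 + 57600 = 113296 = n. ✓

n = 113296 = 236² + 240² (one valid representation with x ≤ y).


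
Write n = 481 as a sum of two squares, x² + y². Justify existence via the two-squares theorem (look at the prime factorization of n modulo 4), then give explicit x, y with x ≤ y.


Step 1: Factor n = 481 = 13 · 37.
Step 2: Check the mod-4 condition on each prime factor: 13 ≡ 1 (mod 4), exponent 1; 37 ≡ 1 (mod 4), exponent 1.
All primes ≡ 3 (mod 4) appear to even exponent (or don't appear), so by the two-squares theorem n IS expressible as a sum of two squares.
Step 3: Build a representation. Here n = 13 · 37 is a product of primes ≡ 1 (mod 4). Each prime p ≡ 1 (mod 4) is itself a sum of two squares; find a² by testing p − a² for a perfect square:
  13: 13 − 1² = 12, 13 − 2² = 9 = 3² ⇒ 13 = 2² + 3².
  37: 37 − 1² = 36 = 6² ⇒ 37 = 1² + 6².
  Combine using the Brahmagupta–Fibonacci identity (a² + b²)(c² + d²) = (ac − bd)² + (ad + bc)² = (ac + bd)² + (ad − bc)²:
  13 · 37 = 481: from (2² + 3²)(1² + 6²), take (2·1 − 3·6, 2·6 + 3·1) = (2 − 18, 12 + 3) = (-16, 15); dropping signs (only squares matter) gives (16, 15); check 16² + 15² = 256 + 225 = 481 ✓.
Step 4: Order so x ≤ y and verify: 15² + 16² = 225 + 256 = 481 = n. ✓

n = 481 = 15² + 16² (one valid representation with x ≤ y).


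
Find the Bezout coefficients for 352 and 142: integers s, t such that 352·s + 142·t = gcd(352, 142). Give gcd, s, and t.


Euclidean algorithm on (352, 142) — divide until remainder is 0:
  352 = 2 · 142 + 68
  142 = 2 · 68 + 6
  68 = 11 · 6 + 2
  6 = 3 · 2 + 0
gcd(352, 142) = 2.
Track Bezout coefficients alongside the remainders: start with r₀ = 352 = a·1 + b·0 (s = 1, t = 0) and r₁ = 142 = a·0 + b·1 (s = 0, t = 1); each new remainder r_{k+1} = r_{k-1} − q_k·r_k inherits s_{k+1} = s_{k-1} − q_k·s_k, t_{k+1} = t_{k-1} − q_k·t_k, so r_k = a·s_k + b·t_k at every step:
  q = 2: r = 68, s = 1 − 2·0 = 1, t = 0 − 2·1 = -2  (check: 352·1 + 142·(-2) = 68)
  q = 2: r = 6, s = 0 − 2·1 = -2, t = 1 − 2·(-2) = 5  (check: 352·(-2) + 142·5 = 6)
  q = 11: r = 2, s = 1 − 11·(-2) = 23, t = -2 − 11·5 = -57  (check: 352·23 + 142·(-57) = 2)
The row with r = 2 (the gcd) gives the Bezout coefficients s = 23, t = -57.
Result: 352 · (23) + 142 · (-57) = 2.

gcd(352, 142) = 2; s = 23, t = -57 (check: 352·23 + 142·(-57) = 2).


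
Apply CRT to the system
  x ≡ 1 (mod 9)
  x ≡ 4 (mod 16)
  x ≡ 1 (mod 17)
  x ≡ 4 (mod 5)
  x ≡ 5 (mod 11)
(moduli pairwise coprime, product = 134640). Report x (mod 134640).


Product of moduli M = 9 · 16 · 17 · 5 · 11 = 134640.
Merge one congruence at a time:
  Start: x ≡ 1 (mod 9).
  Combine with x ≡ 4 (mod 16); new modulus lcm = 144.
    Write x = 1 + 9·t and substitute into x ≡ 4 (mod 16): 9·t ≡ 4 − 1 = 3 (mod 16).
    The inverse of 9 mod 16 is 9 (since 9·9 = 81 = 5·16 + 1), so t ≡ 9·3 = 27 ≡ 11 (mod 16).
    Then x = 1 + 9·11 = 100, valid modulo lcm(9, 16) = 144: x ≡ 100 (mod 144).
  Combine with x ≡ 1 (mod 17); new modulus lcm = 2448.
    Write x = 100 + 144·t and substitute into x ≡ 1 (mod 17): 144·t ≡ 1 − 100 = -99 (mod 17).
    Reduce coefficients mod 17: 8·t ≡ 3 (mod 17).
    The inverse of 8 mod 17 is 15 (since 8·15 = 120 = 7·17 + 1), so t ≡ 15·3 = 45 ≡ 11 (mod 17).
    Then x = 100 + 144·11 = 1684, valid modulo lcm(144, 17) = 2448: x ≡ 1684 (mod 2448).
  Combine with x ≡ 4 (mod 5); new modulus lcm = 12240.
    Write x = 1684 + 2448·t and substitute into x ≡ 4 (mod 5): 2448·t ≡ 4 − 1684 = -1680 (mod 5).
    Reduce coefficients mod 5: 3·t ≡ 0 (mod 5).
    The inverse of 3 mod 5 is 2 (since 3·2 = 6 = 1·5 + 1), so t ≡ 2·0 = 0 ≡ 0 (mod 5).
    Then x = 1684 + 2448·0 = 1684, valid modulo lcm(2448, 5) = 12240: x ≡ 1684 (mod 12240).
  Combine with x ≡ 5 (mod 11); new modulus lcm = 134640.
    Write x = 1684 + 12240·t and substitute into x ≡ 5 (mod 11): 12240·t ≡ 5 − 1684 = -1679 (mod 11).
    Reduce coefficients mod 11: 8·t ≡ 4 (mod 11).
    The inverse of 8 mod 11 is 7 (since 8·7 = 56 = 5·11 + 1), so t ≡ 7·4 = 28 ≡ 6 (mod 11).
    Then x = 1684 + 12240·6 = 75124, valid modulo lcm(12240, 11) = 134640: x ≡ 75124 (mod 134640).
Verify against each original: 75124 mod 9 = 1, 75124 mod 16 = 4, 75124 mod 17 = 1, 75124 mod 5 = 4, 75124 mod 11 = 5.

x ≡ 75124 (mod 134640).


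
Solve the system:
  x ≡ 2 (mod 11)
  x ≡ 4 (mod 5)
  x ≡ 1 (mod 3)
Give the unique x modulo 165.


Moduli 11, 5, 3 are pairwise coprime; by CRT there is a unique solution modulo M = 11 · 5 · 3 = 165.
Solve pairwise, accumulating the modulus:
  Start with x ≡ 2 (mod 11).
  Combine with x ≡ 4 (mod 5): since gcd(11, 5) = 1, we get a unique residue mod 55.
    Write x = 2 + 11·t and substitute into x ≡ 4 (mod 5): 11·t ≡ 4 − 2 = 2 (mod 5).
    Reduce coefficients mod 5: 1·t ≡ 2 (mod 5).
    So t ≡ 2 (mod 5).
    Then x = 2 + 11·2 = 24, valid modulo lcm(11, 5) = 55: x ≡ 24 (mod 55).
  Combine with x ≡ 1 (mod 3): since gcd(55, 3) = 1, we get a unique residue mod 165.
    Write x = 24 + 55·t and substitute into x ≡ 1 (mod 3): 55·t ≡ 1 − 24 = -23 (mod 3).
    Reduce coefficients mod 3: 1·t ≡ 1 (mod 3).
    So t ≡ 1 (mod 3).
    Then x = 24 + 55·1 = 79, valid modulo lcm(55, 3) = 165: x ≡ 79 (mod 165).
Verify: 79 mod 11 = 2 ✓, 79 mod 5 = 4 ✓, 79 mod 3 = 1 ✓.

x ≡ 79 (mod 165).


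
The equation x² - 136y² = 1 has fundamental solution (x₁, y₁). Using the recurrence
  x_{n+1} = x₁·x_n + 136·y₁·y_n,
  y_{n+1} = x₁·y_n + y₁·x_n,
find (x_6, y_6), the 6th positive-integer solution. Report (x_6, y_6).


Step 1: Find the fundamental solution (x₁, y₁) of x² - 136y² = 1.
  Expand √136 as a continued fraction. a₀ = ⌊√136⌋ = 11; iterate m_{k+1} = d_k·a_k − m_k, d_{k+1} = (136 − m_{k+1}²)/d_k, a_{k+1} = ⌊(a₀ + m_{k+1})/d_{k+1}⌋ (starting m₀ = 0, d₀ = 1), with convergents p_k = a_k·p_{k-1} + p_{k-2}, q_k = a_k·q_{k-1} + q_{k-2} (p₋₁ = 1, q₋₁ = 0):
  k = 0: a₀ = 11; p₀/q₀ = 11/1; p₀² − 136·q₀² = 121 − 136 = -15.
  k = 1: m = 11, d = 15, a = ⌊(11 + 11)/15⌋ = 1; p/q = (1·11 + 1)/(1·1 + 0) = 12/1; p² − 136·q² = 144 − 136 = 8.
  k = 2: m = 4, d = 8, a = ⌊(11 + 4)/8⌋ = 1; p/q = (1·12 + 11)/(1·1 + 1) = 23/2; p² − 136·q² = 529 − 544 = -15.
  k = 3: m = 4, d = 15, a = ⌊(11 + 4)/15⌋ = 1; p/q = (1·23 + 12)/(1·2 + 1) = 35/3; p² − 136·q² = 1225 − 1224 = 1.
  The first convergent with p² − 136·q² = 1 gives the fundamental solution (x₁, y₁) = (35, 3).
Step 2: Apply the recurrence (x_{n+1}, y_{n+1}) = (x₁x_n + 136y₁y_n, x₁y_n + y₁x_n) repeatedly.
  From (x_1, y_1) = (35, 3): x_2 = 35·35 + 136·3·3 = 2449; y_2 = 35·3 + 3·35 = 210.
  From (x_2, y_2) = (2449, 210): x_3 = 35·2449 + 136·3·210 = 171395; y_3 = 35·210 + 3·2449 = 14697.
  From (x_3, y_3) = (171395, 14697): x_4 = 35·171395 + 136·3·14697 = 11995201; y_4 = 35·14697 + 3·171395 = 1028580.
  From (x_4, y_4) = (11995201, 1028580): x_5 = 35·11995201 + 136·3·1028580 = 839492675; y_5 = 35·1028580 + 3·11995201 = 71985903.
  From (x_5, y_5) = (839492675, 71985903): x_6 = 35·839492675 + 136·3·71985903 = 58752492049; y_6 = 35·71985903 + 3·839492675 = 5037984630.
Step 3: Verify x_6² - 136·y_6² = 3451855321967808218401 - 3451855321967808218400 = 1 (should be 1). ✓

(x_1, y_1) = (35, 3); (x_6, y_6) = (58752492049, 5037984630).
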